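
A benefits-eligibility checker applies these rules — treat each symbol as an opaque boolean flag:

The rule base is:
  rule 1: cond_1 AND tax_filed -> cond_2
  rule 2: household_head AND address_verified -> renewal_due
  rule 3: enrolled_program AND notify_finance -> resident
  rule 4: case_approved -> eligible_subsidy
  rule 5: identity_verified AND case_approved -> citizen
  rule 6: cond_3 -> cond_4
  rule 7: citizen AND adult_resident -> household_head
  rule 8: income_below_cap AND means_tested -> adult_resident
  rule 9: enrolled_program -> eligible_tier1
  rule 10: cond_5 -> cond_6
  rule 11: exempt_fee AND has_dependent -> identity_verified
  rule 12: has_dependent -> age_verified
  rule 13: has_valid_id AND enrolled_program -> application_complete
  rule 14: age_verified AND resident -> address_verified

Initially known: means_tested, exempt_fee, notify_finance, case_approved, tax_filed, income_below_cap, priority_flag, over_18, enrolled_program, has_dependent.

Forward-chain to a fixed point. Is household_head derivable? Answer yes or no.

[1] rule 3 [enrolled_program AND notify_finance -> resident]; rule 4 [case_approved -> eligible_subsidy]; rule 8 [income_below_cap AND means_tested -> adult_resident]; rule 9 [enrolled_program -> eligible_tier1]; rule 11 [exempt_fee AND has_dependent -> identity_verified]; rule 12 [has_dependent -> age_verified]. ⇒ new: resident, eligible_subsidy, adult_resident, eligible_tier1, identity_verified, age_verified.
[2] rule 5 [identity_verified AND case_approved -> citizen]; rule 14 [age_verified AND resident -> address_verified]. ⇒ new: citizen, address_verified.
[3] rule 7 [citizen AND adult_resident -> household_head]. ⇒ new: household_head.
[4] rule 2 [household_head AND address_verified -> renewal_due]. ⇒ new: renewal_due.
household_head appears in round 3, so it is derivable.

yes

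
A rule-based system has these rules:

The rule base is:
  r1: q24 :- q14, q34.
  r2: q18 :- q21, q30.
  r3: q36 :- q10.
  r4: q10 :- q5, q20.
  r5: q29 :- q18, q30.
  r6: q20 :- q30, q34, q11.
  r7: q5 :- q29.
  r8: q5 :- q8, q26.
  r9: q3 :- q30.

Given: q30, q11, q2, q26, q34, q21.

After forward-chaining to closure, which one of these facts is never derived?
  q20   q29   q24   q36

Round 1: r2 [q18 :- q21, q30.]; r6 [q20 :- q30, q34, q11.]; r9 [q3 :- q30.]. Adds q18, q20, q3.
Round 2: r5 [q29 :- q18, q30.]. Adds q29.
Round 3: r7 [q5 :- q29.]. Adds q5.
Round 4: r4 [q10 :- q5, q20.]. Adds q10.
Round 5: r3 [q36 :- q10.]. Adds q36.
Derived: q29 (round 2), q20 (round 1), q36 (round 5). q24 never appears in any round.

q24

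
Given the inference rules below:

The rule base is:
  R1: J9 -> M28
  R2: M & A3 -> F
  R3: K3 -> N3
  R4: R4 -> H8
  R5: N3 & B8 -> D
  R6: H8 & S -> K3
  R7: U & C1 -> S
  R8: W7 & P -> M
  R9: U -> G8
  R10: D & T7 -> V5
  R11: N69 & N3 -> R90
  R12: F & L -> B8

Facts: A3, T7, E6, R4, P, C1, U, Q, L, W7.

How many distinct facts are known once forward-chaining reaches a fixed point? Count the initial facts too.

20

[1] R4 [R4 -> H8]; R7 [U & C1 -> S]; R8 [W7 & P -> M]; R9 [U -> G8]. ⇒ new: H8, S, M, G8.
[2] R2 [M & A3 -> F]; R6 [H8 & S -> K3]. ⇒ new: F, K3.
[3] R3 [K3 -> N3]; R12 [F & L -> B8]. ⇒ new: N3, B8.
[4] R5 [N3 & B8 -> D]. ⇒ new: D.
[5] R10 [D & T7 -> V5]. ⇒ new: V5.
Closure: {A3, B8, C1, D, E6, F, G8, H8, K3, L, M, N3, P, Q, R4, S, T7, U, V5, W7} — 20 facts.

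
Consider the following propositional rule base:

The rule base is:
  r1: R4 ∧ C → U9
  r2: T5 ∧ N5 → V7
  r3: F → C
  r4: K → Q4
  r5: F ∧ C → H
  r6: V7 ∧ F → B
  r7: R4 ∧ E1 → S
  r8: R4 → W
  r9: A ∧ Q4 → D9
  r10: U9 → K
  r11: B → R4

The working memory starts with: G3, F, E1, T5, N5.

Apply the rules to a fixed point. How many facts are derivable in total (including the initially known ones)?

Round 1: r2 [T5 ∧ N5 → V7]; r3 [F → C]. Adds V7, C.
Round 2: r5 [F ∧ C → H]; r6 [V7 ∧ F → B]. Adds H, B.
Round 3: r11 [B → R4]. Adds R4.
Round 4: r1 [R4 ∧ C → U9]; r7 [R4 ∧ E1 → S]; r8 [R4 → W]. Adds U9, S, W.
Round 5: r10 [U9 → K]. Adds K.
Round 6: r4 [K → Q4]. Adds Q4.
Closure: {B, C, E1, F, G3, H, K, N5, Q4, R4, S, T5, U9, V7, W} — 15 facts.

15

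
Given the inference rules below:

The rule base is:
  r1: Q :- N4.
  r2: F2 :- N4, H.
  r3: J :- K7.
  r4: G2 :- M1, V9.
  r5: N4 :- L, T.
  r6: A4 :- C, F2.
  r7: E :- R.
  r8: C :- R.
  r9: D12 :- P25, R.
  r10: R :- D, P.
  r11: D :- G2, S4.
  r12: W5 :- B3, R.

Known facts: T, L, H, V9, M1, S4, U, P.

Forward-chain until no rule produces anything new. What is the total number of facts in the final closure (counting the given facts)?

[1] r4 [G2 :- M1, V9.]; r5 [N4 :- L, T.]. ⇒ new: G2, N4.
[2] r1 [Q :- N4.]; r2 [F2 :- N4, H.]; r11 [D :- G2, S4.]. ⇒ new: Q, F2, D.
[3] r10 [R :- D, P.]. ⇒ new: R.
[4] r7 [E :- R.]; r8 [C :- R.]. ⇒ new: E, C.
[5] r6 [A4 :- C, F2.]. ⇒ new: A4.
Closure: {A4, C, D, E, F2, G2, H, L, M1, N4, P, Q, R, S4, T, U, V9} — 17 facts.

17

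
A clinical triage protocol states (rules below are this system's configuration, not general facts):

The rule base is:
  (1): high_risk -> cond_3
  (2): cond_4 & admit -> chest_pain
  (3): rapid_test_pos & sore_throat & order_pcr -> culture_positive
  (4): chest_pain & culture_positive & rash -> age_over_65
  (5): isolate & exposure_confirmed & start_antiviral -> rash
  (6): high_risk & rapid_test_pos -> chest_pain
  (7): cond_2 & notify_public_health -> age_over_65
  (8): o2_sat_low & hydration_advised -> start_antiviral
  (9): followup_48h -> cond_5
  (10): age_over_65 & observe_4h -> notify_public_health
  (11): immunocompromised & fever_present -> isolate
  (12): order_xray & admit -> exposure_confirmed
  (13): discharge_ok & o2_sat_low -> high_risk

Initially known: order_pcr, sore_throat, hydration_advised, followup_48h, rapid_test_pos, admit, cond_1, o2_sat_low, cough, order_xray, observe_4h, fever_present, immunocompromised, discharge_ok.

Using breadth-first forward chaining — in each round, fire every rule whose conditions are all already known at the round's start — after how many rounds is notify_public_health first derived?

4

Round 1: (3) [rapid_test_pos & sore_throat & order_pcr -> culture_positive]; (8) [o2_sat_low & hydration_advised -> start_antiviral]; (9) [followup_48h -> cond_5]; (11) [immunocompromised & fever_present -> isolate]; (12) [order_xray & admit -> exposure_confirmed]; (13) [discharge_ok & o2_sat_low -> high_risk]. New: culture_positive, start_antiviral, cond_5, isolate, exposure_confirmed, high_risk.
Round 2: (1) [high_risk -> cond_3]; (5) [isolate & exposure_confirmed & start_antiviral -> rash]; (6) [high_risk & rapid_test_pos -> chest_pain]. New: cond_3, rash, chest_pain.
Round 3: (4) [chest_pain & culture_positive & rash -> age_over_65]. New: age_over_65.
Round 4: (10) [age_over_65 & observe_4h -> notify_public_health]. New: notify_public_health.
notify_public_health first appears in round 4.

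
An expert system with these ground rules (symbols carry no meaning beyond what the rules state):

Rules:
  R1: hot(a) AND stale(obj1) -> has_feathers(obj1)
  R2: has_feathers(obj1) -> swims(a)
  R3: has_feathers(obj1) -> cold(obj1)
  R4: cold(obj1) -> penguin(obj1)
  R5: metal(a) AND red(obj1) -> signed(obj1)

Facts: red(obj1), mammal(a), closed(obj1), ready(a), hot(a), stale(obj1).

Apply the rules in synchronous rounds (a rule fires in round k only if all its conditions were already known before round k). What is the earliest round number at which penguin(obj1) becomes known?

Round 1 fires R1, giving has_feathers(obj1).
Round 2 fires R2, R3, giving swims(a), cold(obj1).
Round 3 fires R4, giving penguin(obj1).
penguin(obj1) first appears in round 3.

3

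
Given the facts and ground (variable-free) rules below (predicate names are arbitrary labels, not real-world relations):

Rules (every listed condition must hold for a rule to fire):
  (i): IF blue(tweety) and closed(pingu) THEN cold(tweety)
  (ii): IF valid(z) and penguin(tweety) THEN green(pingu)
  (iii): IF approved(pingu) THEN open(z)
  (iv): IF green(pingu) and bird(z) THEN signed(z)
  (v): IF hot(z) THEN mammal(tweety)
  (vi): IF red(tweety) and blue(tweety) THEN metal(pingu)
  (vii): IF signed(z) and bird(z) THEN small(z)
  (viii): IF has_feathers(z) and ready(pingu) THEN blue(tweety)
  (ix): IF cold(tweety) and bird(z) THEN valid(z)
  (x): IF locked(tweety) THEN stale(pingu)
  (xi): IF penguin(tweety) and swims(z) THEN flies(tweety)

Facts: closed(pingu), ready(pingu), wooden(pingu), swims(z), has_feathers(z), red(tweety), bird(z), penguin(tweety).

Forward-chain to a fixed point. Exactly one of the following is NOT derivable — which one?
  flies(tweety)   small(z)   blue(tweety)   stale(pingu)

stale(pingu)

[1] (viii) [IF has_feathers(z) and ready(pingu) THEN blue(tweety)]; (xi) [IF penguin(tweety) and swims(z) THEN flies(tweety)]. ⇒ new: blue(tweety), flies(tweety).
[2] (i) [IF blue(tweety) and closed(pingu) THEN cold(tweety)]; (vi) [IF red(tweety) and blue(tweety) THEN metal(pingu)]. ⇒ new: cold(tweety), metal(pingu).
[3] (ix) [IF cold(tweety) and bird(z) THEN valid(z)]. ⇒ new: valid(z).
[4] (ii) [IF valid(z) and penguin(tweety) THEN green(pingu)]. ⇒ new: green(pingu).
[5] (iv) [IF green(pingu) and bird(z) THEN signed(z)]. ⇒ new: signed(z).
[6] (vii) [IF signed(z) and bird(z) THEN small(z)]. ⇒ new: small(z).
Derived: blue(tweety) (round 1), flies(tweety) (round 1), small(z) (round 6). stale(pingu) never appears in any round.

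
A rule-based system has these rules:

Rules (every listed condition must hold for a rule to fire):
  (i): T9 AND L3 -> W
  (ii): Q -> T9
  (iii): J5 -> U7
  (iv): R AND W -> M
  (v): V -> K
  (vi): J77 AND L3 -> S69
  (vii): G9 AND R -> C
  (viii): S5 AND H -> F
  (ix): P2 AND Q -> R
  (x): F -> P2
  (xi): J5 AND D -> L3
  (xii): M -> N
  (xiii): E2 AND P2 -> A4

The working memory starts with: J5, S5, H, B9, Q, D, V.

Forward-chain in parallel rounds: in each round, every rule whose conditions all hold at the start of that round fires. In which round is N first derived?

5

[1] (ii) [Q -> T9]; (iii) [J5 -> U7]; (v) [V -> K]; (viii) [S5 AND H -> F]; (xi) [J5 AND D -> L3]. ⇒ new: T9, U7, K, F, L3.
[2] (i) [T9 AND L3 -> W]; (x) [F -> P2]. ⇒ new: W, P2.
[3] (ix) [P2 AND Q -> R]. ⇒ new: R.
[4] (iv) [R AND W -> M]. ⇒ new: M.
[5] (xii) [M -> N]. ⇒ new: N.
N first appears in round 5.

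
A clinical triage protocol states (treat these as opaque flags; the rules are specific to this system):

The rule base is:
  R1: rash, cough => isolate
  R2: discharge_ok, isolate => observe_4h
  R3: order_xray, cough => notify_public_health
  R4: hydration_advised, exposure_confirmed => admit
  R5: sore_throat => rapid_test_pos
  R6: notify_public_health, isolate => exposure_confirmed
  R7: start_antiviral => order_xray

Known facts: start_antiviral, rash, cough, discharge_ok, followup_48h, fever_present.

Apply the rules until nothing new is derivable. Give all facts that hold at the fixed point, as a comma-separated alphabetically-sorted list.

Round 1: R1 [rash, cough => isolate]; R7 [start_antiviral => order_xray]. New: isolate, order_xray.
Round 2: R2 [discharge_ok, isolate => observe_4h]; R3 [order_xray, cough => notify_public_health]. New: observe_4h, notify_public_health.
Round 3: R6 [notify_public_health, isolate => exposure_confirmed]. New: exposure_confirmed.

cough, discharge_ok, exposure_confirmed, fever_present, followup_48h, isolate, notify_public_health, observe_4h, order_xray, rash, start_antiviral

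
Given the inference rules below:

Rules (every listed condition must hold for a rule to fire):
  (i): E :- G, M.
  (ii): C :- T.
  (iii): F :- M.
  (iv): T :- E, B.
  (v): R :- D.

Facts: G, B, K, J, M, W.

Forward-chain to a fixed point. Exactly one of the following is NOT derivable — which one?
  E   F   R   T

Round 1: (i) [E :- G, M.]; (iii) [F :- M.]. New: E, F.
Round 2: (iv) [T :- E, B.]. New: T.
Round 3: (ii) [C :- T.]. New: C.
Derived: F (round 1), E (round 1), T (round 2). R never appears in any round.

R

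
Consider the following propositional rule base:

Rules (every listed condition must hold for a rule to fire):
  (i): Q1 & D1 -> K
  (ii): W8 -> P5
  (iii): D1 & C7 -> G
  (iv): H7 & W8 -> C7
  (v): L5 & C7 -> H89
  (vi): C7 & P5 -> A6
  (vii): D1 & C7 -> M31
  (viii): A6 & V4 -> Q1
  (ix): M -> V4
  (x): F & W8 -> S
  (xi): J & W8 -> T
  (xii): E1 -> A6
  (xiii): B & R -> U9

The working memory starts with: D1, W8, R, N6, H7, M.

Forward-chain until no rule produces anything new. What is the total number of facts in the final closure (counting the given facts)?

Round 1: (ii) [W8 -> P5]; (iv) [H7 & W8 -> C7]; (ix) [M -> V4]. Adds P5, C7, V4.
Round 2: (iii) [D1 & C7 -> G]; (vi) [C7 & P5 -> A6]; (vii) [D1 & C7 -> M31]. Adds G, A6, M31.
Round 3: (viii) [A6 & V4 -> Q1]. Adds Q1.
Round 4: (i) [Q1 & D1 -> K]. Adds K.
Closure: {A6, C7, D1, G, H7, K, M, M31, N6, P5, Q1, R, V4, W8} — 14 facts.

14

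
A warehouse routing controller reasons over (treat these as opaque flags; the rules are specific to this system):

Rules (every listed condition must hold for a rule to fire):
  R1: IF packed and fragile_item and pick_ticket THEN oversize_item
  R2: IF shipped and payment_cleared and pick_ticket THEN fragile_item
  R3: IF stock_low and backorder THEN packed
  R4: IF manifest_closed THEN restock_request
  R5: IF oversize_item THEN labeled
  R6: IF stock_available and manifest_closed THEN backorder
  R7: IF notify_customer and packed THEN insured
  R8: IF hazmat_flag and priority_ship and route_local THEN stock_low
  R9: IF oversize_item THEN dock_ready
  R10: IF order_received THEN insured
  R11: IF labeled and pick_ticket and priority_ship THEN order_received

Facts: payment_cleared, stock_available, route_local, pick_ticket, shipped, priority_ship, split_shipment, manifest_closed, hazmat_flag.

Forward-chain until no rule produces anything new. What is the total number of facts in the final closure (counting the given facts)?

19

Round 1: R2 [IF shipped and payment_cleared and pick_ticket THEN fragile_item]; R4 [IF manifest_closed THEN restock_request]; R6 [IF stock_available and manifest_closed THEN backorder]; R8 [IF hazmat_flag and priority_ship and route_local THEN stock_low]. Adds fragile_item, restock_request, backorder, stock_low.
Round 2: R3 [IF stock_low and backorder THEN packed]. Adds packed.
Round 3: R1 [IF packed and fragile_item and pick_ticket THEN oversize_item]. Adds oversize_item.
Round 4: R5 [IF oversize_item THEN labeled]; R9 [IF oversize_item THEN dock_ready]. Adds labeled, dock_ready.
Round 5: R11 [IF labeled and pick_ticket and priority_ship THEN order_received]. Adds order_received.
Round 6: R10 [IF order_received THEN insured]. Adds insured.
Closure: {backorder, dock_ready, fragile_item, hazmat_flag, insured, labeled, manifest_closed, order_received, oversize_item, packed, payment_cleared, pick_ticket, priority_ship, restock_request, route_local, shipped, split_shipment, stock_available, stock_low} — 19 facts.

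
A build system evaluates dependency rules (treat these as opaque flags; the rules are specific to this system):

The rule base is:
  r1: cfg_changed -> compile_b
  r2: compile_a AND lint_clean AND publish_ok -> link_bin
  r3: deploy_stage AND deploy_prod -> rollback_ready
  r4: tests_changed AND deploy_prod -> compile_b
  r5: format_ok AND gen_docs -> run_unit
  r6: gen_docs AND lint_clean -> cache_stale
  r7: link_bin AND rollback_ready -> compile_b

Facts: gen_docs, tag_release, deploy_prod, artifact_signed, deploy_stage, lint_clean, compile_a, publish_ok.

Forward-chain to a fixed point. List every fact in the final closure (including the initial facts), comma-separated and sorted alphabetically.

artifact_signed, cache_stale, compile_a, compile_b, deploy_prod, deploy_stage, gen_docs, link_bin, lint_clean, publish_ok, rollback_ready, tag_release

Round 1: r2 [compile_a AND lint_clean AND publish_ok -> link_bin]; r3 [deploy_stage AND deploy_prod -> rollback_ready]; r6 [gen_docs AND lint_clean -> cache_stale]. Adds link_bin, rollback_ready, cache_stale.
Round 2: r7 [link_bin AND rollback_ready -> compile_b]. Adds compile_b.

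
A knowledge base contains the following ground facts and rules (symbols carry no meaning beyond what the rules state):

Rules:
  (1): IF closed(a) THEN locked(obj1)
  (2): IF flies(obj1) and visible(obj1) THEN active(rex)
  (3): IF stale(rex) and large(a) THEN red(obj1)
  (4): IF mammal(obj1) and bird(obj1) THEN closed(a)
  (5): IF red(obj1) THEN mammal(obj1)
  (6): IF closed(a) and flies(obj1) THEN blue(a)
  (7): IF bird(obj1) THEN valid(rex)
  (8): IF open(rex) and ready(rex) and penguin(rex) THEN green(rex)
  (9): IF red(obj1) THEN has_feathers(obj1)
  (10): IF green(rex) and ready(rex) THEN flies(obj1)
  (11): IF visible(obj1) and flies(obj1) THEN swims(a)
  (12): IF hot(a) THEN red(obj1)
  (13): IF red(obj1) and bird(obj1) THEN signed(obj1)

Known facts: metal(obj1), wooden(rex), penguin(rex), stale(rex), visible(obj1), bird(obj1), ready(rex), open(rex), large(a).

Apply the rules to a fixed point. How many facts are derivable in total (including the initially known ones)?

21

Round 1 — (3), (7), (8), derive red(obj1), valid(rex), green(rex).
Round 2 — (5), (9), (10), (13), derive mammal(obj1), has_feathers(obj1), flies(obj1), signed(obj1).
Round 3 — (2), (4), (11), derive active(rex), closed(a), swims(a).
Round 4 — (1), (6), derive locked(obj1), blue(a).
Closure: {active(rex), bird(obj1), blue(a), closed(a), flies(obj1), green(rex), has_feathers(obj1), large(a), locked(obj1), mammal(obj1), metal(obj1), open(rex), penguin(rex), ready(rex), red(obj1), signed(obj1), stale(rex), swims(a), valid(rex), visible(obj1), wooden(rex)} — 21 facts.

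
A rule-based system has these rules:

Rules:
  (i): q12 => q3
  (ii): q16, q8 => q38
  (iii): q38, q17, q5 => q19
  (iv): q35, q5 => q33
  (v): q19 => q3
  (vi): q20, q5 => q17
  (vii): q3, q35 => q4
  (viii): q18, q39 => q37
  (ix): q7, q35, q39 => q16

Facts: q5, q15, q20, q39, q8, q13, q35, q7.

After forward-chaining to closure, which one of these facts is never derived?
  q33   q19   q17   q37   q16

Round 1: (iv) [q35, q5 => q33]; (vi) [q20, q5 => q17]; (ix) [q7, q35, q39 => q16]. New: q33, q17, q16.
Round 2: (ii) [q16, q8 => q38]. New: q38.
Round 3: (iii) [q38, q17, q5 => q19]. New: q19.
Round 4: (v) [q19 => q3]. New: q3.
Round 5: (vii) [q3, q35 => q4]. New: q4.
Derived: q33 (round 1), q16 (round 1), q19 (round 3), q17 (round 1). q37 never appears in any round.

q37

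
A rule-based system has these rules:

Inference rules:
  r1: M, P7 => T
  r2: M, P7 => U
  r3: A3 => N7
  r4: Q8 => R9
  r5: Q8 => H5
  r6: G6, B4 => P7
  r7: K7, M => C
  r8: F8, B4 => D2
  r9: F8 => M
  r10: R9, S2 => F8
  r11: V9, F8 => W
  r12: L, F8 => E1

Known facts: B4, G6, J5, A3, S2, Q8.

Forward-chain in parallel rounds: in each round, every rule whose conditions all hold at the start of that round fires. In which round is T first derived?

4

[1] r3 [A3 => N7]; r4 [Q8 => R9]; r5 [Q8 => H5]; r6 [G6, B4 => P7]. ⇒ new: N7, R9, H5, P7.
[2] r10 [R9, S2 => F8]. ⇒ new: F8.
[3] r8 [F8, B4 => D2]; r9 [F8 => M]. ⇒ new: D2, M.
[4] r1 [M, P7 => T]; r2 [M, P7 => U]. ⇒ new: T, U.
T first appears in round 4.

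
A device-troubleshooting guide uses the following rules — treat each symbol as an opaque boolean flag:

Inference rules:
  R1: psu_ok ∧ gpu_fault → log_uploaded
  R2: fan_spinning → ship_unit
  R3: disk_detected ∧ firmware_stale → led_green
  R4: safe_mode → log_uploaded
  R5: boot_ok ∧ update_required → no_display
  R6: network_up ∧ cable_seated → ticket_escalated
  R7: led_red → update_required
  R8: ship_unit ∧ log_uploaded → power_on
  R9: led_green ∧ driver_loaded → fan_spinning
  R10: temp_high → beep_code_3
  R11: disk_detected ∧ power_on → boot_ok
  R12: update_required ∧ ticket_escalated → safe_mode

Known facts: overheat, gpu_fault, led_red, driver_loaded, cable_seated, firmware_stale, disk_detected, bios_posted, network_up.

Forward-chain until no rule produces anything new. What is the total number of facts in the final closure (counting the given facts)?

Round 1 fires R3, R6, R7, giving led_green, ticket_escalated, update_required.
Round 2 fires R9, R12, giving fan_spinning, safe_mode.
Round 3 fires R2, R4, giving ship_unit, log_uploaded.
Round 4 fires R8, giving power_on.
Round 5 fires R11, giving boot_ok.
Round 6 fires R5, giving no_display.
Closure: {bios_posted, boot_ok, cable_seated, disk_detected, driver_loaded, fan_spinning, firmware_stale, gpu_fault, led_green, led_red, log_uploaded, network_up, no_display, overheat, power_on, safe_mode, ship_unit, ticket_escalated, update_required} — 19 facts.

19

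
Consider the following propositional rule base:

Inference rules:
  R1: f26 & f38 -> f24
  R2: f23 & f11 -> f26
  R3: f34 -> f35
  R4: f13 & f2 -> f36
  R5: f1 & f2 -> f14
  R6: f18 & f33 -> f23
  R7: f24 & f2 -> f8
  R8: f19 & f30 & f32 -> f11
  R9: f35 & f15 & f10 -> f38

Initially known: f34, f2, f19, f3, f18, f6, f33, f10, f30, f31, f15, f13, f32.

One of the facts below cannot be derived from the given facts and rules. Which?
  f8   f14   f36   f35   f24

Round 1 fires R3, R4, R6, R8, giving f35, f36, f23, f11.
Round 2 fires R2, R9, giving f26, f38.
Round 3 fires R1, giving f24.
Round 4 fires R7, giving f8.
Derived: f8 (round 4), f35 (round 1), f24 (round 3), f36 (round 1). f14 never appears in any round.

f14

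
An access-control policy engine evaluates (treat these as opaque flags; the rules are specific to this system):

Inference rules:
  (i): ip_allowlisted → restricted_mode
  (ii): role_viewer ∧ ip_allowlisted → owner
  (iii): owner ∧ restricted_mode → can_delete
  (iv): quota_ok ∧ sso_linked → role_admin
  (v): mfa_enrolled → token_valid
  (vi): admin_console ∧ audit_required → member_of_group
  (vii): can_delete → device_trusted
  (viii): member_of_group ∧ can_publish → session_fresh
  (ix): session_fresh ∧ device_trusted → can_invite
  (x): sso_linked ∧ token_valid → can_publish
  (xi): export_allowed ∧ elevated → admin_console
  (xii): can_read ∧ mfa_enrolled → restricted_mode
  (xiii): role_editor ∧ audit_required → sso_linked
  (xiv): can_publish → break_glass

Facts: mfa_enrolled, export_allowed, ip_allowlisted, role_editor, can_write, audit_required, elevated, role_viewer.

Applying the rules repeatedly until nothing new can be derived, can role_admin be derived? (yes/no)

Round 1: (i) [ip_allowlisted → restricted_mode]; (ii) [role_viewer ∧ ip_allowlisted → owner]; (v) [mfa_enrolled → token_valid]; (xi) [export_allowed ∧ elevated → admin_console]; (xiii) [role_editor ∧ audit_required → sso_linked]. Adds restricted_mode, owner, token_valid, admin_console, sso_linked.
Round 2: (iii) [owner ∧ restricted_mode → can_delete]; (vi) [admin_console ∧ audit_required → member_of_group]; (x) [sso_linked ∧ token_valid → can_publish]. Adds can_delete, member_of_group, can_publish.
Round 3: (vii) [can_delete → device_trusted]; (viii) [member_of_group ∧ can_publish → session_fresh]; (xiv) [can_publish → break_glass]. Adds device_trusted, session_fresh, break_glass.
Round 4: (ix) [session_fresh ∧ device_trusted → can_invite]. Adds can_invite.
Fixed point reached. role_admin is concluded only by (iv); (iv) needs quota_ok (never derived).

no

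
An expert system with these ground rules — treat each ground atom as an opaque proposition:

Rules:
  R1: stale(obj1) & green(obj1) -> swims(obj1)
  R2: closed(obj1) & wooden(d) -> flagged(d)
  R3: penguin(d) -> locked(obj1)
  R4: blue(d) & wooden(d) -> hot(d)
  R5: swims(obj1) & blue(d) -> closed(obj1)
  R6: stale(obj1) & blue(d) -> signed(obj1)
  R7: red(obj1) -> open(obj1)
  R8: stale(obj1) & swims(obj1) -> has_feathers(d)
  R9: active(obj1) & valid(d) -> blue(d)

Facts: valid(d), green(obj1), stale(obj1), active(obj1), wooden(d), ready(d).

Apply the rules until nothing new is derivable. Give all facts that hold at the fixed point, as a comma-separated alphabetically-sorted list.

active(obj1), blue(d), closed(obj1), flagged(d), green(obj1), has_feathers(d), hot(d), ready(d), signed(obj1), stale(obj1), swims(obj1), valid(d), wooden(d)

Round 1: R1 [stale(obj1) & green(obj1) -> swims(obj1)]; R9 [active(obj1) & valid(d) -> blue(d)]. New: swims(obj1), blue(d).
Round 2: R4 [blue(d) & wooden(d) -> hot(d)]; R5 [swims(obj1) & blue(d) -> closed(obj1)]; R6 [stale(obj1) & blue(d) -> signed(obj1)]; R8 [stale(obj1) & swims(obj1) -> has_feathers(d)]. New: hot(d), closed(obj1), signed(obj1), has_feathers(d).
Round 3: R2 [closed(obj1) & wooden(d) -> flagged(d)]. New: flagged(d).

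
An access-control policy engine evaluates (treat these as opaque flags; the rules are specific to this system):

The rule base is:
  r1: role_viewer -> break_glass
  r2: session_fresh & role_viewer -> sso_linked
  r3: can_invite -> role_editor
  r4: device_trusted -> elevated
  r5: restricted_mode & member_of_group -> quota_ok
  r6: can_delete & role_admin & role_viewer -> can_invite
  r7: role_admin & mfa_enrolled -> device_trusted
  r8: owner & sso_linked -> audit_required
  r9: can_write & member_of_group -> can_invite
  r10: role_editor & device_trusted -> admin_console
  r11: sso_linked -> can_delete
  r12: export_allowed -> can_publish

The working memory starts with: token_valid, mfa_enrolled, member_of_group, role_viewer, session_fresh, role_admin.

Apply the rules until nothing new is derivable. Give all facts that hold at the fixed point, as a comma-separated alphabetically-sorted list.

Round 1: r1 [role_viewer -> break_glass]; r2 [session_fresh & role_viewer -> sso_linked]; r7 [role_admin & mfa_enrolled -> device_trusted]. Adds break_glass, sso_linked, device_trusted.
Round 2: r4 [device_trusted -> elevated]; r11 [sso_linked -> can_delete]. Adds elevated, can_delete.
Round 3: r6 [can_delete & role_admin & role_viewer -> can_invite]. Adds can_invite.
Round 4: r3 [can_invite -> role_editor]. Adds role_editor.
Round 5: r10 [role_editor & device_trusted -> admin_console]. Adds admin_console.

admin_console, break_glass, can_delete, can_invite, device_trusted, elevated, member_of_group, mfa_enrolled, role_admin, role_editor, role_viewer, session_fresh, sso_linked, token_valid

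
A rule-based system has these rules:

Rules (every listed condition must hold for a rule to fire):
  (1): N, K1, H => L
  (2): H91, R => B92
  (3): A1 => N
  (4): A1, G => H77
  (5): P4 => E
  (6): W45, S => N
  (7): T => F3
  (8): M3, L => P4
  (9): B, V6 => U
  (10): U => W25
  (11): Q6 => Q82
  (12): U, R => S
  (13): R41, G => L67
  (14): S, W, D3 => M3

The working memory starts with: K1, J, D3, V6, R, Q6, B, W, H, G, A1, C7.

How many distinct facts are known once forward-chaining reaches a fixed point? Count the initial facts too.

[1] (3) [A1 => N]; (4) [A1, G => H77]; (9) [B, V6 => U]; (11) [Q6 => Q82]. ⇒ new: N, H77, U, Q82.
[2] (1) [N, K1, H => L]; (10) [U => W25]; (12) [U, R => S]. ⇒ new: L, W25, S.
[3] (14) [S, W, D3 => M3]. ⇒ new: M3.
[4] (8) [M3, L => P4]. ⇒ new: P4.
[5] (5) [P4 => E]. ⇒ new: E.
Closure: {A1, B, C7, D3, E, G, H, H77, J, K1, L, M3, N, P4, Q6, Q82, R, S, U, V6, W, W25} — 22 facts.

22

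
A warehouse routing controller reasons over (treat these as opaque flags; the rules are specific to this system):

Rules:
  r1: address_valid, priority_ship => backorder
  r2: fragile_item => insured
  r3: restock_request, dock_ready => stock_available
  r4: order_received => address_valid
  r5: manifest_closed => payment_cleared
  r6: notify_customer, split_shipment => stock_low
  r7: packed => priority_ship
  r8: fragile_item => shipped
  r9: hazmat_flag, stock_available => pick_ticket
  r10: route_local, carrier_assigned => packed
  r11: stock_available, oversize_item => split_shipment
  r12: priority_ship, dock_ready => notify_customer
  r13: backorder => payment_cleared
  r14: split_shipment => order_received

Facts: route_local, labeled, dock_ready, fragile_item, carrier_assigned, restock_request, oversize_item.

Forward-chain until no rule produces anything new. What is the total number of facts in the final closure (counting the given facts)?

19

Round 1 fires r2, r3, r8, r10, giving insured, stock_available, shipped, packed.
Round 2 fires r7, r11, giving priority_ship, split_shipment.
Round 3 fires r12, r14, giving notify_customer, order_received.
Round 4 fires r4, r6, giving address_valid, stock_low.
Round 5 fires r1, giving backorder.
Round 6 fires r13, giving payment_cleared.
Closure: {address_valid, backorder, carrier_assigned, dock_ready, fragile_item, insured, labeled, notify_customer, order_received, oversize_item, packed, payment_cleared, priority_ship, restock_request, route_local, shipped, split_shipment, stock_available, stock_low} — 19 facts.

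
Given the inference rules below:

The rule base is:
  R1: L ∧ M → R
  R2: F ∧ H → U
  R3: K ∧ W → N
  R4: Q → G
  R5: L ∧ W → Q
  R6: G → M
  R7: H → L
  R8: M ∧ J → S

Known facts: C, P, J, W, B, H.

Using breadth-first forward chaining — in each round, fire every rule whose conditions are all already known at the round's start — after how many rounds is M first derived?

4

Round 1: R7 [H → L]. New: L.
Round 2: R5 [L ∧ W → Q]. New: Q.
Round 3: R4 [Q → G]. New: G.
Round 4: R6 [G → M]. New: M.
M first appears in round 4.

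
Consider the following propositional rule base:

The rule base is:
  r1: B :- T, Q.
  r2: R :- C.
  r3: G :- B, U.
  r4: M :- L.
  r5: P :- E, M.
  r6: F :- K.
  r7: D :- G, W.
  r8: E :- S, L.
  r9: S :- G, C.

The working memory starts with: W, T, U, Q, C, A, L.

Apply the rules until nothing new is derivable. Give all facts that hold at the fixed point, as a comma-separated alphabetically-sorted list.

A, B, C, D, E, G, L, M, P, Q, R, S, T, U, W

Round 1: r1 [B :- T, Q.]; r2 [R :- C.]; r4 [M :- L.]. New: B, R, M.
Round 2: r3 [G :- B, U.]. New: G.
Round 3: r7 [D :- G, W.]; r9 [S :- G, C.]. New: D, S.
Round 4: r8 [E :- S, L.]. New: E.
Round 5: r5 [P :- E, M.]. New: P.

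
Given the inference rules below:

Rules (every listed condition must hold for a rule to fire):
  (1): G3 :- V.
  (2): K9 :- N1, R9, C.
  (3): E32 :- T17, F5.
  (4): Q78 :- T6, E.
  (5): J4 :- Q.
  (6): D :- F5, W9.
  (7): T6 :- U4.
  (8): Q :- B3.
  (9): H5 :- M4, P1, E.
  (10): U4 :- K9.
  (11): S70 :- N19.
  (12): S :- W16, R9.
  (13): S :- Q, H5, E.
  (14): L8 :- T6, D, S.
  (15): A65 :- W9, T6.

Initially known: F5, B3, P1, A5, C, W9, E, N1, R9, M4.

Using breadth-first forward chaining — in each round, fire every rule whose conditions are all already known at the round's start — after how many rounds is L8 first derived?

4

Round 1 — (2), (6), (8), (9), derive K9, D, Q, H5.
Round 2 — (5), (10), (13), derive J4, U4, S.
Round 3 — (7), derive T6.
Round 4 — (4), (14), (15), derive Q78, L8, A65.
L8 first appears in round 4.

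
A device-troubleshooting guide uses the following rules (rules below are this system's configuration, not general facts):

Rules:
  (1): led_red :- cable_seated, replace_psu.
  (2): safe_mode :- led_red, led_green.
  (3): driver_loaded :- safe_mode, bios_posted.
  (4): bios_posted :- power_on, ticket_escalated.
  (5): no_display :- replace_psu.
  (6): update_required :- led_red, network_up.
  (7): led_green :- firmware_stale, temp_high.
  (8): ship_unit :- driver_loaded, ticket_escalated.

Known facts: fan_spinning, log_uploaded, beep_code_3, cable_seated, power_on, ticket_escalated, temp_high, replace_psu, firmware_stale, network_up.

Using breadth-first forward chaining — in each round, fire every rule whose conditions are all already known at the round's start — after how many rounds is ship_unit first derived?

4

[1] (1) [led_red :- cable_seated, replace_psu.]; (4) [bios_posted :- power_on, ticket_escalated.]; (5) [no_display :- replace_psu.]; (7) [led_green :- firmware_stale, temp_high.]. ⇒ new: led_red, bios_posted, no_display, led_green.
[2] (2) [safe_mode :- led_red, led_green.]; (6) [update_required :- led_red, network_up.]. ⇒ new: safe_mode, update_required.
[3] (3) [driver_loaded :- safe_mode, bios_posted.]. ⇒ new: driver_loaded.
[4] (8) [ship_unit :- driver_loaded, ticket_escalated.]. ⇒ new: ship_unit.
ship_unit first appears in round 4.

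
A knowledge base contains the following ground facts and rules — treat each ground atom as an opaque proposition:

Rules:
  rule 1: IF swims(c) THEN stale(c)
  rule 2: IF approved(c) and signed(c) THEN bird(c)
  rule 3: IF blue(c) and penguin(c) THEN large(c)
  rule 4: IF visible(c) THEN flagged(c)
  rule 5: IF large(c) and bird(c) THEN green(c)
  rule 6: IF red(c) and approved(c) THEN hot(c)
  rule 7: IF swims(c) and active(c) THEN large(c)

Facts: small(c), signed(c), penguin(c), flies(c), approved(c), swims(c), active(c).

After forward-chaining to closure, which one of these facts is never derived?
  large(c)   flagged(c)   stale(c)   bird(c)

flagged(c)

Round 1 fires rule 1, rule 2, rule 7, giving stale(c), bird(c), large(c).
Round 2 fires rule 5, giving green(c).
Derived: large(c) (round 1), stale(c) (round 1), bird(c) (round 1). flagged(c) never appears in any round.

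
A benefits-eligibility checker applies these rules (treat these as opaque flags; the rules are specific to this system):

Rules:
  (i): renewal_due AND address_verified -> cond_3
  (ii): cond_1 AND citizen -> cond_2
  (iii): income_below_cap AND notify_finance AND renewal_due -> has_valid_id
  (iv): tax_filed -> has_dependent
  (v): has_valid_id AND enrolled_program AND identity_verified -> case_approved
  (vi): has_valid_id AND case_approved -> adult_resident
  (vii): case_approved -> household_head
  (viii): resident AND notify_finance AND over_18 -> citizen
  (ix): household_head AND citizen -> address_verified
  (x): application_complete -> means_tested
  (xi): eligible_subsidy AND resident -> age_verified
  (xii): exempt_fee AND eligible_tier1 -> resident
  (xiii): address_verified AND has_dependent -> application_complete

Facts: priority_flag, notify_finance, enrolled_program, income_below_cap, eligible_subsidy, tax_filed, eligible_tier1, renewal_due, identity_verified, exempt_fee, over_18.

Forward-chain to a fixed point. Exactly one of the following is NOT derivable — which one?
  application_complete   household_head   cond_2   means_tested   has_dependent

cond_2

Round 1 — (iii), (iv), (xii), derive has_valid_id, has_dependent, resident.
Round 2 — (v), (viii), (xi), derive case_approved, citizen, age_verified.
Round 3 — (vi), (vii), derive adult_resident, household_head.
Round 4 — (ix), derive address_verified.
Round 5 — (i), (xiii), derive cond_3, application_complete.
Round 6 — (x), derive means_tested.
Derived: means_tested (round 6), application_complete (round 5), has_dependent (round 1), household_head (round 3). cond_2 never appears in any round.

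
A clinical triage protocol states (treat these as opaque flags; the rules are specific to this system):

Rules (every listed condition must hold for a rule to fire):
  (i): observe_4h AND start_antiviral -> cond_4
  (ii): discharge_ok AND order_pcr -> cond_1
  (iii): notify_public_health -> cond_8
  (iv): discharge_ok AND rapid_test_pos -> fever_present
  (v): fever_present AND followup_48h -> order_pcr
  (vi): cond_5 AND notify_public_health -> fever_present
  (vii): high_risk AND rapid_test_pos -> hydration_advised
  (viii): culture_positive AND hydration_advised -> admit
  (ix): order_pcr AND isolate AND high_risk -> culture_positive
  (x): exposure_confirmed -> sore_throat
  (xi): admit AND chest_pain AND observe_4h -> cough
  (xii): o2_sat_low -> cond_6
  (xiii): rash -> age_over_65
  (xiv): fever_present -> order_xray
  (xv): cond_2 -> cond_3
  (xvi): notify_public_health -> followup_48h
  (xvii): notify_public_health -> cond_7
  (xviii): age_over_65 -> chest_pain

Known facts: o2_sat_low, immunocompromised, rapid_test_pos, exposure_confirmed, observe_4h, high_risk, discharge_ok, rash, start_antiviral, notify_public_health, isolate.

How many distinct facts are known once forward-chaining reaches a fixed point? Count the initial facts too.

[1] (i) [observe_4h AND start_antiviral -> cond_4]; (iii) [notify_public_health -> cond_8]; (iv) [discharge_ok AND rapid_test_pos -> fever_present]; (vii) [high_risk AND rapid_test_pos -> hydration_advised]; (x) [exposure_confirmed -> sore_throat]; (xii) [o2_sat_low -> cond_6]; (xiii) [rash -> age_over_65]; (xvi) [notify_public_health -> followup_48h]; (xvii) [notify_public_health -> cond_7]. ⇒ new: cond_4, cond_8, fever_present, hydration_advised, sore_throat, cond_6, age_over_65, followup_48h, cond_7.
[2] (v) [fever_present AND followup_48h -> order_pcr]; (xiv) [fever_present -> order_xray]; (xviii) [age_over_65 -> chest_pain]. ⇒ new: order_pcr, order_xray, chest_pain.
[3] (ii) [discharge_ok AND order_pcr -> cond_1]; (ix) [order_pcr AND isolate AND high_risk -> culture_positive]. ⇒ new: cond_1, culture_positive.
[4] (viii) [culture_positive AND hydration_advised -> admit]. ⇒ new: admit.
[5] (xi) [admit AND chest_pain AND observe_4h -> cough]. ⇒ new: cough.
Closure: {admit, age_over_65, chest_pain, cond_1, cond_4, cond_6, cond_7, cond_8, cough, culture_positive, discharge_ok, exposure_confirmed, fever_present, followup_48h, high_risk, hydration_advised, immunocompromised, isolate, notify_public_health, o2_sat_low, observe_4h, order_pcr, order_xray, rapid_test_pos, rash, sore_throat, start_antiviral} — 27 facts.

27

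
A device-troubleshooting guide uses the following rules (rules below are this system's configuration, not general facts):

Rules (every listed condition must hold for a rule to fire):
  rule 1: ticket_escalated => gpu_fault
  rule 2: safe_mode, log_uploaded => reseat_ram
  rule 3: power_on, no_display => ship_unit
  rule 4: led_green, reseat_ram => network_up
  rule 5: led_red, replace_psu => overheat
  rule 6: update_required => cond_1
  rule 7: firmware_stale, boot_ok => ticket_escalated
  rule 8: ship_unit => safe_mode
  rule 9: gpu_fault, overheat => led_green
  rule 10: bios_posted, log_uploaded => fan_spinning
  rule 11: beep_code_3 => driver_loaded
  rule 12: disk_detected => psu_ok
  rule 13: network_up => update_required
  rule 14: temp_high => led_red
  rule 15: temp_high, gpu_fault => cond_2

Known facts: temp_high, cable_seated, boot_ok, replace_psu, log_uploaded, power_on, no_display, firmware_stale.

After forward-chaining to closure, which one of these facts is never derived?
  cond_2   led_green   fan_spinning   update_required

fan_spinning

Round 1: rule 3 [power_on, no_display => ship_unit]; rule 7 [firmware_stale, boot_ok => ticket_escalated]; rule 14 [temp_high => led_red]. New: ship_unit, ticket_escalated, led_red.
Round 2: rule 1 [ticket_escalated => gpu_fault]; rule 5 [led_red, replace_psu => overheat]; rule 8 [ship_unit => safe_mode]. New: gpu_fault, overheat, safe_mode.
Round 3: rule 2 [safe_mode, log_uploaded => reseat_ram]; rule 9 [gpu_fault, overheat => led_green]; rule 15 [temp_high, gpu_fault => cond_2]. New: reseat_ram, led_green, cond_2.
Round 4: rule 4 [led_green, reseat_ram => network_up]. New: network_up.
Round 5: rule 13 [network_up => update_required]. New: update_required.
Round 6: rule 6 [update_required => cond_1]. New: cond_1.
Derived: update_required (round 5), cond_2 (round 3), led_green (round 3). fan_spinning never appears in any round.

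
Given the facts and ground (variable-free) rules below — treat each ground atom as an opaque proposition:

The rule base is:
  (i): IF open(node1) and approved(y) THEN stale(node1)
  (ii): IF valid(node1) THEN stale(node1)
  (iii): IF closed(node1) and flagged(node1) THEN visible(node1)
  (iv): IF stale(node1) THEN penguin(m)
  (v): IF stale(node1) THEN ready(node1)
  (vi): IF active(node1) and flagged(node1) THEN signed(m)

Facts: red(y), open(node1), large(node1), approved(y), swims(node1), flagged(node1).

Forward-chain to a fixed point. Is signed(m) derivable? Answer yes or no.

Round 1 — (i), derive stale(node1).
Round 2 — (iv), (v), derive penguin(m), ready(node1).
Fixed point reached. signed(m) is concluded only by (vi); (vi) needs active(node1) (never derived).

no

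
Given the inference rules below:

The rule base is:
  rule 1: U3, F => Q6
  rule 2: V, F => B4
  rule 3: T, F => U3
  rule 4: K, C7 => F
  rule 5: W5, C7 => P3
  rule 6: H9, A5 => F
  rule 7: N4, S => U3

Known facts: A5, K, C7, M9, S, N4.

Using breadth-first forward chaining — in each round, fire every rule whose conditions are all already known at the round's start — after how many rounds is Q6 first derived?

2

[1] rule 4 [K, C7 => F]; rule 7 [N4, S => U3]. ⇒ new: F, U3.
[2] rule 1 [U3, F => Q6]. ⇒ new: Q6.
Q6 first appears in round 2.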